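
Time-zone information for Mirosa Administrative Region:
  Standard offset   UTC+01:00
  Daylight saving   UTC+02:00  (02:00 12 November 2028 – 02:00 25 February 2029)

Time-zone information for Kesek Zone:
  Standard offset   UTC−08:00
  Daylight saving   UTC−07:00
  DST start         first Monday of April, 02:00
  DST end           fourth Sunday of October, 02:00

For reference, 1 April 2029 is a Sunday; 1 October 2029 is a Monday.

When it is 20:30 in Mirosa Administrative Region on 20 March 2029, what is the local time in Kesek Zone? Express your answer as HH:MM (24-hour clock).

20 March 2029 does not fall between 12 November 2028 and 25 February 2029, so daylight saving is not in effect and Mirosa Administrative Region is at UTC+01:00.
20:30 Mirosa Administrative Region − 1h = 19:30 UTC.
1 April 2029 is a Sunday, so the first Monday is April 2.
1 October 2029 is a Monday, so the first Sunday is October 7 and the fourth is October 28.
At the standard offset (UTC−08:00), 19:30 UTC − 8h = 11:30 Kesek Zone standard time.
Daylight saving runs 2 April – 28 October; the standard-time date in Kesek Zone, 20 March 2029, is outside that window, so Kesek Zone is on standard time at UTC−08:00.
19:30 UTC − 8h = 11:30 Kesek Zone.

11:30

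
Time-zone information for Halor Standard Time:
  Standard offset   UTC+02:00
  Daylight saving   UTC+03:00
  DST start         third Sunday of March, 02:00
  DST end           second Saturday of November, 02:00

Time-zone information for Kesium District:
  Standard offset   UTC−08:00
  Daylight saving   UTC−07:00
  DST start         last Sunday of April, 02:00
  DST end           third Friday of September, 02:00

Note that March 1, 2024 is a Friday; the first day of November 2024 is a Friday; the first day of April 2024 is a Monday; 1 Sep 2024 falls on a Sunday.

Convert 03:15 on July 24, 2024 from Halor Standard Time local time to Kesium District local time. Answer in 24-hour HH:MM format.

1 March 2024 is a Friday, so the first Sunday is March 3 and the third is March 17.
1 November 2024 is a Friday, so the first Saturday is November 2 and the second is November 9.
July 24, 2024 falls between 17 March and 9 November, so daylight saving is in effect and Halor Standard Time is at UTC+03:00.
03:15 Halor Standard Time − 3h = 00:15 UTC.
1 April 2024 is a Monday, so Sundays fall on 7, 14, 21, 28; the last is April 28.
1 September 2024 is a Sunday, so the first Friday is September 6 and the third is September 20.
At the standard offset (UTC−08:00), 00:15 UTC − 8h = 16:15 Kesium District standard time (rolling into the previous day, 23 July 2024).
Daylight saving runs 28 April – 20 September; the standard-time date in Kesium District, July 23, 2024, is inside that window, so Kesium District is at UTC−07:00.
00:15 UTC − 7h = 17:15 Kesium District (rolling into the previous day, 23 July 2024).

17:15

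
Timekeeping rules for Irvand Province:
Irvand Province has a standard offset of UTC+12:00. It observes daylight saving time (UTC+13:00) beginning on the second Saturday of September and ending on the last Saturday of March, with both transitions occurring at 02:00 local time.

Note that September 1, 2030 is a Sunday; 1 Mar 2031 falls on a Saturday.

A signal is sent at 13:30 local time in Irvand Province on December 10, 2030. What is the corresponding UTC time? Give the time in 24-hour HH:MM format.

1 September 2030 is a Sunday, so the first Saturday is September 7 and the second is September 14.
1 March 2031 is a Saturday, so Saturdays fall on 1, 8, 15, 22, 29; the last is March 29.
December 10, 2030 falls between 14 September 2030 and 29 March 2031, so daylight saving is in effect and Irvand Province is at UTC+13:00.
13:30 local − 13h = 00:30 UTC.

00:30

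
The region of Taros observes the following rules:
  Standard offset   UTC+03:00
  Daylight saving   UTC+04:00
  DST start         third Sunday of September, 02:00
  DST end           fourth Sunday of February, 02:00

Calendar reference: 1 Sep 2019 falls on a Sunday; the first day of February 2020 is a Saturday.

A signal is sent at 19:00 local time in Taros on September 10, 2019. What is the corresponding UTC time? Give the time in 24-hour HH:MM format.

1 September 2019 is a Sunday, so the first Sunday is September 1 and the third is September 15.
1 February 2020 is a Saturday, so the first Sunday is February 2 and the fourth is February 23.
Daylight saving runs 15 September 2019 – 23 February 2020; September 10, 2019 is outside that window, so Taros is on standard time at UTC+03:00.
19:00 local − 3h = 16:00 UTC.

16:00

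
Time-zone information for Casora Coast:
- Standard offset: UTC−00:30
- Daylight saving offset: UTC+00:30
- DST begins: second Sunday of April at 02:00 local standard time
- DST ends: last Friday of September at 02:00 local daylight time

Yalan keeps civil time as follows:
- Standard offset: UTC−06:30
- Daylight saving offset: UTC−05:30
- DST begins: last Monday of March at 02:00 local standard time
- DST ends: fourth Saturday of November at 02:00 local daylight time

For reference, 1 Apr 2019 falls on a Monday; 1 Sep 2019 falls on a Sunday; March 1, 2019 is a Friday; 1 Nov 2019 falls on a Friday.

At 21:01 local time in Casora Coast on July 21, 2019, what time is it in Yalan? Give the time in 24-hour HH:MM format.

1 April 2019 is a Monday, so the first Sunday is April 7 and the second is April 14.
1 September 2019 is a Sunday, so Fridays fall on 6, 13, 20, 27; the last is September 27.
Daylight saving runs 14 April – 27 September; July 21, 2019 is inside that window, so Casora Coast is at UTC+00:30.
21:01 Casora Coast − 0h30m = 20:31 UTC.
1 March 2019 is a Friday, so Mondays fall on 4, 11, 18, 25; the last is March 25.
1 November 2019 is a Friday, so the first Saturday is November 2 and the fourth is November 23.
At the standard offset (UTC−06:30), 20:31 UTC − 6h30m = 14:01 Yalan standard time.
Daylight saving runs 25 March – 23 November; the standard-time date in Yalan, July 21, 2019, is inside that window, so Yalan is at UTC−05:30.
20:31 UTC − 5h30m = 15:01 Yalan.

15:01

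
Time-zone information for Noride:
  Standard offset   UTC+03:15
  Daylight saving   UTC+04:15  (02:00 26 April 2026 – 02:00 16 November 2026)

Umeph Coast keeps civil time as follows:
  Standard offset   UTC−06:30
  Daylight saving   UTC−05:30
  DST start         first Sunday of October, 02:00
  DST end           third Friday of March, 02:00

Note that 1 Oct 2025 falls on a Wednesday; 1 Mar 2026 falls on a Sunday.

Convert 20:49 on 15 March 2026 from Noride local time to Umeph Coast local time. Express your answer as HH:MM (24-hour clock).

12:04

15 March 2026 is outside the daylight-saving period (26 April – 16 November), so Noride is on standard time, UTC+03:15.
20:49 Noride − 3h15m = 17:34 UTC.
1 October 2025 is a Wednesday, so the first Sunday is October 5.
1 March 2026 is a Sunday, so the first Friday is March 6 and the third is March 20.
At the standard offset (UTC−06:30), 17:34 UTC − 6h30m = 11:04 Umeph Coast standard time.
The standard-time date in Umeph Coast, 15 March 2026, falls between 5 October 2025 and 20 March 2026, so daylight saving is in effect and Umeph Coast is at UTC−05:30.
17:34 UTC − 5h30m = 12:04 Umeph Coast.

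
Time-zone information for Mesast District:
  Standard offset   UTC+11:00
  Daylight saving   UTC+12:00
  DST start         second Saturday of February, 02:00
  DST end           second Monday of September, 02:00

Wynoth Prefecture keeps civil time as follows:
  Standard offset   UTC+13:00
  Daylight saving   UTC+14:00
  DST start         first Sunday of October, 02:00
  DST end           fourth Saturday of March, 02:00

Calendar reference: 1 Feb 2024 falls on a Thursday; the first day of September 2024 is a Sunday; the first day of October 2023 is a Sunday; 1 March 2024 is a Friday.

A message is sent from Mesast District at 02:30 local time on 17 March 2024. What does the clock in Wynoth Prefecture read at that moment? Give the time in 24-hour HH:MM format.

1 February 2024 is a Thursday, so the first Saturday is February 3 and the second is February 10.
1 September 2024 is a Sunday, so the first Monday is September 2 and the second is September 9.
17 March 2024 lies within the daylight-saving period (10 February – 9 September), so Mesast District is on daylight time, UTC+12:00.
02:30 Mesast District − 12h = 14:30 UTC (rolling into the previous day, 16 March 2024).
1 October 2023 is a Sunday, so the first Sunday is October 1.
1 March 2024 is a Friday, so the first Saturday is March 2 and the fourth is March 23.
At the standard offset (UTC+13:00), 14:30 UTC + 13h = 03:30 Wynoth Prefecture standard time (rolling into the next day, 17 March 2024).
The standard-time date in Wynoth Prefecture, 17 March 2024, lies within the daylight-saving period (1 October 2023 – 23 March 2024), so Wynoth Prefecture is on daylight time, UTC+14:00.
14:30 UTC + 14h = 04:30 Wynoth Prefecture (rolling into the next day, 17 March 2024).

04:30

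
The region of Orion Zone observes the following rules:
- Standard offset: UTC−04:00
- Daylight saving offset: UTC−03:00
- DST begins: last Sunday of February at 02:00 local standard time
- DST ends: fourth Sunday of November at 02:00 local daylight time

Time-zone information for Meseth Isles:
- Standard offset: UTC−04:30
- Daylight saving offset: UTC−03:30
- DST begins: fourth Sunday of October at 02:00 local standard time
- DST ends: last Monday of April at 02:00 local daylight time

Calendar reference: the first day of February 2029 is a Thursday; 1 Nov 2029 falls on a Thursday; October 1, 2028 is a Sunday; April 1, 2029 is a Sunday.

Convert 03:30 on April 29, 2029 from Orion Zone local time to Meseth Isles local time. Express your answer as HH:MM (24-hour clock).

03:00

1 February 2029 is a Thursday, so Sundays fall on 4, 11, 18, 25; the last is February 25.
1 November 2029 is a Thursday, so the first Sunday is November 4 and the fourth is November 25.
Daylight saving runs 25 February – 25 November; April 29, 2029 is inside that window, so Orion Zone is at UTC−03:00.
03:30 Orion Zone + 3h = 06:30 UTC.
1 October 2028 is a Sunday, so the first Sunday is October 1 and the fourth is October 22.
1 April 2029 is a Sunday, so Mondays fall on 2, 9, 16, 23, 30; the last is April 30.
At the standard offset (UTC−04:30), 06:30 UTC − 4h30m = 02:00 Meseth Isles standard time.
The standard-time date in Meseth Isles, April 29, 2029, lies within the daylight-saving period (22 October 2028 – 30 April 2029), so Meseth Isles is on daylight time, UTC−03:30.
06:30 UTC − 3h30m = 03:00 Meseth Isles.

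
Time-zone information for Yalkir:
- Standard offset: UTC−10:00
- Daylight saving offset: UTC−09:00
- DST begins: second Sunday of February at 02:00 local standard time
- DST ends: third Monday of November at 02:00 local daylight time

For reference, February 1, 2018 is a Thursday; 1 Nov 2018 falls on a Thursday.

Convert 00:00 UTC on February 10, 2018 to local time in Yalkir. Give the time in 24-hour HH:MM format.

14:00

1 February 2018 is a Thursday, so the first Sunday is February 4 and the second is February 11.
1 November 2018 is a Thursday, so the first Monday is November 5 and the third is November 19.
At the standard offset (UTC−10:00), 00:00 UTC − 10h = 14:00 Yalkir standard time (rolling into the previous day, 9 February 2018).
Daylight saving runs 11 February – 19 November; the standard-time date in Yalkir, February 9, 2018, is outside that window, so Yalkir is on standard time at UTC−10:00.
00:00 UTC − 10h = 14:00 local (rolling into the previous day, 9 February 2018).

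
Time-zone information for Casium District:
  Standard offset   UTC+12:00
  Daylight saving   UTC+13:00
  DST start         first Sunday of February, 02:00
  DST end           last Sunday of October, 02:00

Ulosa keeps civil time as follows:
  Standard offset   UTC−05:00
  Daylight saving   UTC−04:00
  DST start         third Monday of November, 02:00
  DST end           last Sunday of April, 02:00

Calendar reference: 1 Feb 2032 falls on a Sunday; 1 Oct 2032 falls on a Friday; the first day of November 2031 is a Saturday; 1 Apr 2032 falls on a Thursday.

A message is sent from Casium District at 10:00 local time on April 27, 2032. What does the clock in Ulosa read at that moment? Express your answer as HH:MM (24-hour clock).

16:00

1 February 2032 is a Sunday, so the first Sunday is February 1.
1 October 2032 is a Friday, so Sundays fall on 3, 10, 17, 24, 31; the last is October 31.
April 27, 2032 falls between 1 February and 31 October, so daylight saving is in effect and Casium District is at UTC+13:00.
10:00 Casium District − 13h = 21:00 UTC (rolling into the previous day, 26 April 2032).
1 November 2031 is a Saturday, so the first Monday is November 3 and the third is November 17.
1 April 2032 is a Thursday, so Sundays fall on 4, 11, 18, 25; the last is April 25.
At the standard offset (UTC−05:00), 21:00 UTC − 5h = 16:00 Ulosa standard time.
The standard-time date in Ulosa, April 26, 2032, does not fall between 17 November 2031 and 25 April 2032, so daylight saving is not in effect and Ulosa is at UTC−05:00.
21:00 UTC − 5h = 16:00 Ulosa.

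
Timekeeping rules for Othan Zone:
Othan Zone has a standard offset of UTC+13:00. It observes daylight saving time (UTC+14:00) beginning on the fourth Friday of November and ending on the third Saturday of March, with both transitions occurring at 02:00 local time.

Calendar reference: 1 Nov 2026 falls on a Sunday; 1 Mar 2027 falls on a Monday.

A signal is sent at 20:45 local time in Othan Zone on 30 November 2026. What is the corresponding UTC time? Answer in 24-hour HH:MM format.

06:45

1 November 2026 is a Sunday, so the first Friday is November 6 and the fourth is November 27.
1 March 2027 is a Monday, so the first Saturday is March 6 and the third is March 20.
30 November 2026 falls between 27 November 2026 and 20 March 2027, so daylight saving is in effect and Othan Zone is at UTC+14:00.
20:45 local − 14h = 06:45 UTC.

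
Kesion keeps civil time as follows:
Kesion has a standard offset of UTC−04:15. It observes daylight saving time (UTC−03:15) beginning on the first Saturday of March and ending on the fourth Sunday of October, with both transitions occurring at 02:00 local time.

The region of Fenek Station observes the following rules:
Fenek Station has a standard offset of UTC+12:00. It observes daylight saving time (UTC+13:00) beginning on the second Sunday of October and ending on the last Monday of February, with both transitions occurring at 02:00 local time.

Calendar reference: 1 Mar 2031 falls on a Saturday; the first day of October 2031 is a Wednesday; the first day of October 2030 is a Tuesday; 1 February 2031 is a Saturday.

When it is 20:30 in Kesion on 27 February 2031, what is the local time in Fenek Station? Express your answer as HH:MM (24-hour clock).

1 March 2031 is a Saturday, so the first Saturday is March 1.
1 October 2031 is a Wednesday, so the first Sunday is October 5 and the fourth is October 26.
Daylight saving runs 1 March – 26 October; 27 February 2031 is outside that window, so Kesion is on standard time at UTC−04:15.
20:30 Kesion + 4h15m = 00:45 UTC (rolling into the next day, 28 February 2031).
1 October 2030 is a Tuesday, so the first Sunday is October 6 and the second is October 13.
1 February 2031 is a Saturday, so Mondays fall on 3, 10, 17, 24; the last is February 24.
At the standard offset (UTC+12:00), 00:45 UTC + 12h = 12:45 Fenek Station standard time.
The standard-time date in Fenek Station, 28 February 2031, is outside the daylight-saving period (13 October 2030 – 24 February 2031), so Fenek Station is on standard time, UTC+12:00.
00:45 UTC + 12h = 12:45 Fenek Station.

12:45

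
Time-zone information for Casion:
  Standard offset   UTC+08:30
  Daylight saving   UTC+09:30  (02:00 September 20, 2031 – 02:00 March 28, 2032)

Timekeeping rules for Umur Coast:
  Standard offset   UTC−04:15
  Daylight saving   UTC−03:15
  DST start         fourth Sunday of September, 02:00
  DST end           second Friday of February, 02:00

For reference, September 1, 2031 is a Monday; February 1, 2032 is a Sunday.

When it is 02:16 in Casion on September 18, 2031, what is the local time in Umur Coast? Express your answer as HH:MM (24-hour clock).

13:31

September 18, 2031 does not fall between 20 September 2031 and 28 March 2032, so daylight saving is not in effect and Casion is at UTC+08:30.
02:16 Casion − 8h30m = 17:46 UTC (rolling into the previous day, 17 September 2031).
1 September 2031 is a Monday, so the first Sunday is September 7 and the fourth is September 28.
1 February 2032 is a Sunday, so the first Friday is February 6 and the second is February 13.
At the standard offset (UTC−04:15), 17:46 UTC − 4h15m = 13:31 Umur Coast standard time.
Daylight saving runs 28 September 2031 – 13 February 2032; the standard-time date in Umur Coast, September 17, 2031, is outside that window, so Umur Coast is on standard time at UTC−04:15.
17:46 UTC − 4h15m = 13:31 Umur Coast.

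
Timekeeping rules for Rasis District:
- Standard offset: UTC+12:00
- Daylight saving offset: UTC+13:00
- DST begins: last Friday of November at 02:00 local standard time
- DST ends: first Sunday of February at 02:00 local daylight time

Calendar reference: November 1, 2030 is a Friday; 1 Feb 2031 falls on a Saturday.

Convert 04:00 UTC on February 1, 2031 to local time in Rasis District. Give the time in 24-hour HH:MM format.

17:00

1 November 2030 is a Friday, so Fridays fall on 1, 8, 15, 22, 29; the last is November 29.
1 February 2031 is a Saturday, so the first Sunday is February 2.
At the standard offset (UTC+12:00), 04:00 UTC + 12h = 16:00 Rasis District standard time.
Daylight saving runs 29 November 2030 – 2 February 2031; the standard-time date in Rasis District, February 1, 2031, is inside that window, so Rasis District is at UTC+13:00.
04:00 UTC + 13h = 17:00 local.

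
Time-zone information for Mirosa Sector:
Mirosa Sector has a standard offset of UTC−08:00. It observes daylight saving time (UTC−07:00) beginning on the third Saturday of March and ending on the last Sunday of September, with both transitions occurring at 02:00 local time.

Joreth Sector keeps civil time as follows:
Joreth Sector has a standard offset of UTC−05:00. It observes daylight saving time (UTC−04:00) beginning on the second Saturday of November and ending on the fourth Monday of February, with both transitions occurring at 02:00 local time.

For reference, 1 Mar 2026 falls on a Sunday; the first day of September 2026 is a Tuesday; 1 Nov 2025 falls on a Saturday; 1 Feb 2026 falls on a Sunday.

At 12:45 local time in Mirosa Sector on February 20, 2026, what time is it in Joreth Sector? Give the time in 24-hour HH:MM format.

1 March 2026 is a Sunday, so the first Saturday is March 7 and the third is March 21.
1 September 2026 is a Tuesday, so Sundays fall on 6, 13, 20, 27; the last is September 27.
February 20, 2026 does not fall between 21 March and 27 September, so daylight saving is not in effect and Mirosa Sector is at UTC−08:00.
12:45 Mirosa Sector + 8h = 20:45 UTC.
1 November 2025 is a Saturday, so the first Saturday is November 1 and the second is November 8.
1 February 2026 is a Sunday, so the first Monday is February 2 and the fourth is February 23.
At the standard offset (UTC−05:00), 20:45 UTC − 5h = 15:45 Joreth Sector standard time.
Daylight saving runs 8 November 2025 – 23 February 2026; the standard-time date in Joreth Sector, February 20, 2026, is inside that window, so Joreth Sector is at UTC−04:00.
20:45 UTC − 4h = 16:45 Joreth Sector.

16:45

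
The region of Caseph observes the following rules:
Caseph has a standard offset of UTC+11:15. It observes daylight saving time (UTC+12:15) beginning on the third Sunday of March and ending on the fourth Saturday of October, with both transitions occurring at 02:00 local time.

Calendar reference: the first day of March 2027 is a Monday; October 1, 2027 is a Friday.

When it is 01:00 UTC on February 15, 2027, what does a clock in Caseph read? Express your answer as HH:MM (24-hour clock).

12:15

1 March 2027 is a Monday, so the first Sunday is March 7 and the third is March 21.
1 October 2027 is a Friday, so the first Saturday is October 2 and the fourth is October 23.
At the standard offset (UTC+11:15), 01:00 UTC + 11h15m = 12:15 Caseph standard time.
Daylight saving runs 21 March – 23 October; the standard-time date in Caseph, February 15, 2027, is outside that window, so Caseph is on standard time at UTC+11:15.
01:00 UTC + 11h15m = 12:15 local.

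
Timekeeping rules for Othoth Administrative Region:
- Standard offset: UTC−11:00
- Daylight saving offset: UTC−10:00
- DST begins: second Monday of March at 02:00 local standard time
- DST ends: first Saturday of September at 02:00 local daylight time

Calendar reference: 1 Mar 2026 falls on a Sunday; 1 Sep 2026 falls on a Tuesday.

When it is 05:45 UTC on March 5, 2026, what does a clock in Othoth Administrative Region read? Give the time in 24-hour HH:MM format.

1 March 2026 is a Sunday, so the first Monday is March 2 and the second is March 9.
1 September 2026 is a Tuesday, so the first Saturday is September 5.
At the standard offset (UTC−11:00), 05:45 UTC − 11h = 18:45 Othoth Administrative Region standard time (rolling into the previous day, 4 March 2026).
The standard-time date in Othoth Administrative Region, March 4, 2026, does not fall between 9 March and 5 September, so daylight saving is not in effect and Othoth Administrative Region is at UTC−11:00.
05:45 UTC − 11h = 18:45 local (rolling into the previous day, 4 March 2026).

18:45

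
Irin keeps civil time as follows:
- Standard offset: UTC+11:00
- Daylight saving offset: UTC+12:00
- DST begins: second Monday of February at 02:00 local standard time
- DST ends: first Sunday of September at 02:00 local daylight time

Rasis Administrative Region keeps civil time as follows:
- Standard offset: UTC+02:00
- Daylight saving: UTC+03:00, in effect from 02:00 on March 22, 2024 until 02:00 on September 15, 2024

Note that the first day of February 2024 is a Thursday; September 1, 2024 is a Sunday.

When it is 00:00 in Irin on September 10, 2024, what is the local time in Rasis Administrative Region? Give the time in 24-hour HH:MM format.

16:00

1 February 2024 is a Thursday, so the first Monday is February 5 and the second is February 12.
1 September 2024 is a Sunday, so the first Sunday is September 1.
September 10, 2024 is outside the daylight-saving period (12 February – 1 September), so Irin is on standard time, UTC+11:00.
00:00 Irin − 11h = 13:00 UTC (rolling into the previous day, 9 September 2024).
At the standard offset (UTC+02:00), 13:00 UTC + 2h = 15:00 Rasis Administrative Region standard time.
The standard-time date in Rasis Administrative Region, September 9, 2024, falls between 22 March and 15 September, so daylight saving is in effect and Rasis Administrative Region is at UTC+03:00.
13:00 UTC + 3h = 16:00 Rasis Administrative Region.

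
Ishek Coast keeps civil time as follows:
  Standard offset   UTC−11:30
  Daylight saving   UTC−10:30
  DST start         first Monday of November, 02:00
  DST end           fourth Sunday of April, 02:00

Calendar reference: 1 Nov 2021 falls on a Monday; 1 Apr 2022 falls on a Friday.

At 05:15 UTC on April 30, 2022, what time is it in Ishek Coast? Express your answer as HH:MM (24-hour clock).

1 November 2021 is a Monday, so the first Monday is November 1.
1 April 2022 is a Friday, so the first Sunday is April 3 and the fourth is April 24.
At the standard offset (UTC−11:30), 05:15 UTC − 11h30m = 17:45 Ishek Coast standard time (rolling into the previous day, 29 April 2022).
Daylight saving runs 1 November 2021 – 24 April 2022; the standard-time date in Ishek Coast, April 29, 2022, is outside that window, so Ishek Coast is on standard time at UTC−11:30.
05:15 UTC − 11h30m = 17:45 local (rolling into the previous day, 29 April 2022).

17:45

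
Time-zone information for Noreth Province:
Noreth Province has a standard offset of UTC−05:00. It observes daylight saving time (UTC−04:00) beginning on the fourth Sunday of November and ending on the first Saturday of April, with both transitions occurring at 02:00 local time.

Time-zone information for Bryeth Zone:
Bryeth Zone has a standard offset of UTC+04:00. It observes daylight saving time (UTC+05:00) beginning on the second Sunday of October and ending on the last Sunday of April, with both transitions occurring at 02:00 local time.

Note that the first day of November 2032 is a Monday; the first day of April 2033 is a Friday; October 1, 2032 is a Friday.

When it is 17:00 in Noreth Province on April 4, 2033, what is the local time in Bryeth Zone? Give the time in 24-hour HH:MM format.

1 November 2032 is a Monday, so the first Sunday is November 7 and the fourth is November 28.
1 April 2033 is a Friday, so the first Saturday is April 2.
April 4, 2033 does not fall between 28 November 2032 and 2 April 2033, so daylight saving is not in effect and Noreth Province is at UTC−05:00.
17:00 Noreth Province + 5h = 22:00 UTC.
1 October 2032 is a Friday, so the first Sunday is October 3 and the second is October 10.
1 April 2033 is a Friday, so Sundays fall on 3, 10, 17, 24; the last is April 24.
At the standard offset (UTC+04:00), 22:00 UTC + 4h = 02:00 Bryeth Zone standard time (rolling into the next day, 5 April 2033).
The standard-time date in Bryeth Zone, April 5, 2033, falls between 10 October 2032 and 24 April 2033, so daylight saving is in effect and Bryeth Zone is at UTC+05:00.
22:00 UTC + 5h = 03:00 Bryeth Zone (rolling into the next day, 5 April 2033).

03:00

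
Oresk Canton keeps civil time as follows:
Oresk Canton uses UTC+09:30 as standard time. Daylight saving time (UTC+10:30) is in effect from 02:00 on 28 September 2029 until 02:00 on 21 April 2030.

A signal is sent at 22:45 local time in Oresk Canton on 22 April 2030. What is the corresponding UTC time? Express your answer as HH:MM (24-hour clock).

22 April 2030 does not fall between 28 September 2029 and 21 April 2030, so daylight saving is not in effect and Oresk Canton is at UTC+09:30.
22:45 local − 9h30m = 13:15 UTC.

13:15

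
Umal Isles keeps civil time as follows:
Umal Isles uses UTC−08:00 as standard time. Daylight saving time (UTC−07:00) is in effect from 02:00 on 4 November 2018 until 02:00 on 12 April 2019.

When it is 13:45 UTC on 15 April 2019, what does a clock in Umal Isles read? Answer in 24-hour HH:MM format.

At the standard offset (UTC−08:00), 13:45 UTC − 8h = 05:45 Umal Isles standard time.
The standard-time date in Umal Isles, 15 April 2019, is outside the daylight-saving period (4 November 2018 – 12 April 2019), so Umal Isles is on standard time, UTC−08:00.
13:45 UTC − 8h = 05:45 local.

05:45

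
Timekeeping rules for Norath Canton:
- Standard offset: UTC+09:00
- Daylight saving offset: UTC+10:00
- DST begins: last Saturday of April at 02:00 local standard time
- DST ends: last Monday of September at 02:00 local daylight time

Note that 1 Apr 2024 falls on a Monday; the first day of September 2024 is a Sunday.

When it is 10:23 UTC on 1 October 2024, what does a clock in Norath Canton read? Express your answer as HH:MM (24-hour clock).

19:23

1 April 2024 is a Monday, so Saturdays fall on 6, 13, 20, 27; the last is April 27.
1 September 2024 is a Sunday, so Mondays fall on 2, 9, 16, 23, 30; the last is September 30.
At the standard offset (UTC+09:00), 10:23 UTC + 9h = 19:23 Norath Canton standard time.
The standard-time date in Norath Canton, 1 October 2024, is outside the daylight-saving period (27 April – 30 September), so Norath Canton is on standard time, UTC+09:00.
10:23 UTC + 9h = 19:23 local.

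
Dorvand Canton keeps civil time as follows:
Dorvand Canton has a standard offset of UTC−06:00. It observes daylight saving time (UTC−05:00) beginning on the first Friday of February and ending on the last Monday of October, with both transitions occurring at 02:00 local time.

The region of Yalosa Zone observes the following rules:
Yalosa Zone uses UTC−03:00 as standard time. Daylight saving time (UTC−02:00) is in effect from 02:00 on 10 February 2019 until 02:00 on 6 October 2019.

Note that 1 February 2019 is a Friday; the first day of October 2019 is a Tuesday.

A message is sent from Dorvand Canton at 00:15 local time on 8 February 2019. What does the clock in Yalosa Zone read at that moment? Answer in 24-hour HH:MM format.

02:15

1 February 2019 is a Friday, so the first Friday is February 1.
1 October 2019 is a Tuesday, so Mondays fall on 7, 14, 21, 28; the last is October 28.
8 February 2019 lies within the daylight-saving period (1 February – 28 October), so Dorvand Canton is on daylight time, UTC−05:00.
00:15 Dorvand Canton + 5h = 05:15 UTC.
At the standard offset (UTC−03:00), 05:15 UTC − 3h = 02:15 Yalosa Zone standard time.
Daylight saving runs 10 February – 6 October; the standard-time date in Yalosa Zone, 8 February 2019, is outside that window, so Yalosa Zone is on standard time at UTC−03:00.
05:15 UTC − 3h = 02:15 Yalosa Zone.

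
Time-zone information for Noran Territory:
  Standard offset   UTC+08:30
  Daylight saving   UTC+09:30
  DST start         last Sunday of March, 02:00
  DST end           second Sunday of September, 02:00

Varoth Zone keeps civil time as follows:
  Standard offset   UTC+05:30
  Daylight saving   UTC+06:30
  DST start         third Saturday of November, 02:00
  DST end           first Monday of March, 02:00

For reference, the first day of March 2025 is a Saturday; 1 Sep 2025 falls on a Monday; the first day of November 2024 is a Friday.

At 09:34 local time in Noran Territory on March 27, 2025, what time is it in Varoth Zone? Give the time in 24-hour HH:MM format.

1 March 2025 is a Saturday, so Sundays fall on 2, 9, 16, 23, 30; the last is March 30.
1 September 2025 is a Monday, so the first Sunday is September 7 and the second is September 14.
Daylight saving runs 30 March – 14 September; March 27, 2025 is outside that window, so Noran Territory is on standard time at UTC+08:30.
09:34 Noran Territory − 8h30m = 01:04 UTC.
1 November 2024 is a Friday, so the first Saturday is November 2 and the third is November 16.
1 March 2025 is a Saturday, so the first Monday is March 3.
At the standard offset (UTC+05:30), 01:04 UTC + 5h30m = 06:34 Varoth Zone standard time.
The standard-time date in Varoth Zone, March 27, 2025, does not fall between 16 November 2024 and 3 March 2025, so daylight saving is not in effect and Varoth Zone is at UTC+05:30.
01:04 UTC + 5h30m = 06:34 Varoth Zone.

06:34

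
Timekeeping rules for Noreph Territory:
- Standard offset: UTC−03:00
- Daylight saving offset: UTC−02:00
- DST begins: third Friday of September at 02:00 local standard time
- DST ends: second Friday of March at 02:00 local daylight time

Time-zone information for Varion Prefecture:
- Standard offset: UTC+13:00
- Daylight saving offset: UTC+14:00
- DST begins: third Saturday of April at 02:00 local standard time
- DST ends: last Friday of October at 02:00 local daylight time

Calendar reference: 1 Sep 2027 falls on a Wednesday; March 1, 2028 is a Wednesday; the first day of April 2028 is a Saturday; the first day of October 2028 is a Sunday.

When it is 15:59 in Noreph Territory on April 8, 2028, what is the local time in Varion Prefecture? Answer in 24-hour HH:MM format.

07:59

1 September 2027 is a Wednesday, so the first Friday is September 3 and the third is September 17.
1 March 2028 is a Wednesday, so the first Friday is March 3 and the second is March 10.
April 8, 2028 does not fall between 17 September 2027 and 10 March 2028, so daylight saving is not in effect and Noreph Territory is at UTC−03:00.
15:59 Noreph Territory + 3h = 18:59 UTC.
1 April 2028 is a Saturday, so the first Saturday is April 1 and the third is April 15.
1 October 2028 is a Sunday, so Fridays fall on 6, 13, 20, 27; the last is October 27.
At the standard offset (UTC+13:00), 18:59 UTC + 13h = 07:59 Varion Prefecture standard time (rolling into the next day, 9 April 2028).
The standard-time date in Varion Prefecture, April 9, 2028, is outside the daylight-saving period (15 April – 27 October), so Varion Prefecture is on standard time, UTC+13:00.
18:59 UTC + 13h = 07:59 Varion Prefecture (rolling into the next day, 9 April 2028).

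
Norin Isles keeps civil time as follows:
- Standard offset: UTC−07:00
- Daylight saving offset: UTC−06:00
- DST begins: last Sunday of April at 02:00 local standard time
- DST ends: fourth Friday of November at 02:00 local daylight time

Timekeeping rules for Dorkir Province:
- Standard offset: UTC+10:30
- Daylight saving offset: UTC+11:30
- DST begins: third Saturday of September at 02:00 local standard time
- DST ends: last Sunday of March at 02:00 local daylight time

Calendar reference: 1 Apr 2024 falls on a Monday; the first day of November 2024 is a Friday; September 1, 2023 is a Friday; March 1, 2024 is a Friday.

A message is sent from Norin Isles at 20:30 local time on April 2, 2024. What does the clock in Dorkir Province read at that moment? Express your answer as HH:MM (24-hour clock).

14:00

1 April 2024 is a Monday, so Sundays fall on 7, 14, 21, 28; the last is April 28.
1 November 2024 is a Friday, so the first Friday is November 1 and the fourth is November 22.
April 2, 2024 is outside the daylight-saving period (28 April – 22 November), so Norin Isles is on standard time, UTC−07:00.
20:30 Norin Isles + 7h = 03:30 UTC (rolling into the next day, 3 April 2024).
1 September 2023 is a Friday, so the first Saturday is September 2 and the third is September 16.
1 March 2024 is a Friday, so Sundays fall on 3, 10, 17, 24, 31; the last is March 31.
At the standard offset (UTC+10:30), 03:30 UTC + 10h30m = 14:00 Dorkir Province standard time.
The standard-time date in Dorkir Province, April 3, 2024, is outside the daylight-saving period (16 September 2023 – 31 March 2024), so Dorkir Province is on standard time, UTC+10:30.
03:30 UTC + 10h30m = 14:00 Dorkir Province.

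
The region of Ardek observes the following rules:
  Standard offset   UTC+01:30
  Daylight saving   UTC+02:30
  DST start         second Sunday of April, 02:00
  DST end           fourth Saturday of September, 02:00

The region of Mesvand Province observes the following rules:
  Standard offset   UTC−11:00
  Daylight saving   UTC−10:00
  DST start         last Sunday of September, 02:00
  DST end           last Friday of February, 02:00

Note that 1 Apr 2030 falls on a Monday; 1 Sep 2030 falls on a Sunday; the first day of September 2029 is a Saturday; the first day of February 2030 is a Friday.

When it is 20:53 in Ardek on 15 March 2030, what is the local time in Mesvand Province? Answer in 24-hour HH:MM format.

1 April 2030 is a Monday, so the first Sunday is April 7 and the second is April 14.
1 September 2030 is a Sunday, so the first Saturday is September 7 and the fourth is September 28.
Daylight saving runs 14 April – 28 September; 15 March 2030 is outside that window, so Ardek is on standard time at UTC+01:30.
20:53 Ardek − 1h30m = 19:23 UTC.
1 September 2029 is a Saturday, so Sundays fall on 2, 9, 16, 23, 30; the last is September 30.
1 February 2030 is a Friday, so Fridays fall on 1, 8, 15, 22; the last is February 22.
At the standard offset (UTC−11:00), 19:23 UTC − 11h = 08:23 Mesvand Province standard time.
Daylight saving runs 30 September 2029 – 22 February 2030; the standard-time date in Mesvand Province, 15 March 2030, is outside that window, so Mesvand Province is on standard time at UTC−11:00.
19:23 UTC − 11h = 08:23 Mesvand Province.

08:23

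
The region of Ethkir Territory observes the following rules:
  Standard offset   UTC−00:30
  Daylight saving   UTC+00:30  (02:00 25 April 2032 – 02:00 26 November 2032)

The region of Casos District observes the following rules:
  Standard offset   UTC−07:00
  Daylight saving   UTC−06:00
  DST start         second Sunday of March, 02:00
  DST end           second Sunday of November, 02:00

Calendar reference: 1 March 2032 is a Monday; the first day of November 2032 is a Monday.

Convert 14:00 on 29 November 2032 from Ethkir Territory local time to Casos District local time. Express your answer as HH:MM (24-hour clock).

07:30

29 November 2032 is outside the daylight-saving period (25 April – 26 November), so Ethkir Territory is on standard time, UTC−00:30.
14:00 Ethkir Territory + 0h30m = 14:30 UTC.
1 March 2032 is a Monday, so the first Sunday is March 7 and the second is March 14.
1 November 2032 is a Monday, so the first Sunday is November 7 and the second is November 14.
At the standard offset (UTC−07:00), 14:30 UTC − 7h = 07:30 Casos District standard time.
Daylight saving runs 14 March – 14 November; the standard-time date in Casos District, 29 November 2032, is outside that window, so Casos District is on standard time at UTC−07:00.
14:30 UTC − 7h = 07:30 Casos District.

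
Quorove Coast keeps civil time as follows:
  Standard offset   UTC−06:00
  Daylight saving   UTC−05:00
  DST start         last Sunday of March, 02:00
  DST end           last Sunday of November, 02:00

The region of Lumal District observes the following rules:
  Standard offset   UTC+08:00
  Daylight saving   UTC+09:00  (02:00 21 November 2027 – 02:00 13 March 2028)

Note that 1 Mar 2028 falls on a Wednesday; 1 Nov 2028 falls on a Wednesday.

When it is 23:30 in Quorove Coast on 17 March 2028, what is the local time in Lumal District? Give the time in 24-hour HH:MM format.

1 March 2028 is a Wednesday, so Sundays fall on 5, 12, 19, 26; the last is March 26.
1 November 2028 is a Wednesday, so Sundays fall on 5, 12, 19, 26; the last is November 26.
17 March 2028 does not fall between 26 March and 26 November, so daylight saving is not in effect and Quorove Coast is at UTC−06:00.
23:30 Quorove Coast + 6h = 05:30 UTC (rolling into the next day, 18 March 2028).
At the standard offset (UTC+08:00), 05:30 UTC + 8h = 13:30 Lumal District standard time.
The standard-time date in Lumal District, 18 March 2028, does not fall between 21 November 2027 and 13 March 2028, so daylight saving is not in effect and Lumal District is at UTC+08:00.
05:30 UTC + 8h = 13:30 Lumal District.

13:30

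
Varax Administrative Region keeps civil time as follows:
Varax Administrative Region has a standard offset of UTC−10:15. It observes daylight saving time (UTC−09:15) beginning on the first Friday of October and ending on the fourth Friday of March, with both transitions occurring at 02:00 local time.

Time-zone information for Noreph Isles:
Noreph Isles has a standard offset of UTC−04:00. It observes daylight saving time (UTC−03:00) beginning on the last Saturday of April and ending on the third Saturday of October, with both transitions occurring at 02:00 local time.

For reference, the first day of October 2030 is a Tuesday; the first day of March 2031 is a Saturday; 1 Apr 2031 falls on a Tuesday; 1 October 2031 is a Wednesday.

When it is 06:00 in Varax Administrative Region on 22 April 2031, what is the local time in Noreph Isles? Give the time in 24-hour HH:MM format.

1 October 2030 is a Tuesday, so the first Friday is October 4.
1 March 2031 is a Saturday, so the first Friday is March 7 and the fourth is March 28.
22 April 2031 is outside the daylight-saving period (4 October 2030 – 28 March 2031), so Varax Administrative Region is on standard time, UTC−10:15.
06:00 Varax Administrative Region + 10h15m = 16:15 UTC.
1 April 2031 is a Tuesday, so Saturdays fall on 5, 12, 19, 26; the last is April 26.
1 October 2031 is a Wednesday, so the first Saturday is October 4 and the third is October 18.
At the standard offset (UTC−04:00), 16:15 UTC − 4h = 12:15 Noreph Isles standard time.
The standard-time date in Noreph Isles, 22 April 2031, does not fall between 26 April and 18 October, so daylight saving is not in effect and Noreph Isles is at UTC−04:00.
16:15 UTC − 4h = 12:15 Noreph Isles.

12:15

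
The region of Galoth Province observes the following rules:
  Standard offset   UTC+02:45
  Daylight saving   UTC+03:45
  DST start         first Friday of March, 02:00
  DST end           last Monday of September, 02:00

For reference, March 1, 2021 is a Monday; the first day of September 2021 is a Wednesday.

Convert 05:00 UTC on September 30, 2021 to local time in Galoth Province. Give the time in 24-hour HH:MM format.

1 March 2021 is a Monday, so the first Friday is March 5.
1 September 2021 is a Wednesday, so Mondays fall on 6, 13, 20, 27; the last is September 27.
At the standard offset (UTC+02:45), 05:00 UTC + 2h45m = 07:45 Galoth Province standard time.
The standard-time date in Galoth Province, September 30, 2021, does not fall between 5 March and 27 September, so daylight saving is not in effect and Galoth Province is at UTC+02:45.
05:00 UTC + 2h45m = 07:45 local.

07:45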